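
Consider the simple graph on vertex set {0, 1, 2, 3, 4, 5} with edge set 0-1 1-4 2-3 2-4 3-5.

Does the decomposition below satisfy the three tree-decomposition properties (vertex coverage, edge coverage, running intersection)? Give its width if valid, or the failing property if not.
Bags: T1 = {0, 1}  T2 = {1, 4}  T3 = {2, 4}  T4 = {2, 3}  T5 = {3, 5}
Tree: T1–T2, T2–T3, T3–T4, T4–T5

Vertex coverage: the bags together contain {0, 1, 2, 3, 4, 5}, the full vertex set. Edge coverage: each edge of G has both endpoints in at least one bag. Running intersection: for every vertex, the bags containing it form a connected subtree. All three properties hold, so this is a valid tree decomposition of width max|bag| − 1 = 1, and hence tw(G) ≤ 1.

Yes; width 1.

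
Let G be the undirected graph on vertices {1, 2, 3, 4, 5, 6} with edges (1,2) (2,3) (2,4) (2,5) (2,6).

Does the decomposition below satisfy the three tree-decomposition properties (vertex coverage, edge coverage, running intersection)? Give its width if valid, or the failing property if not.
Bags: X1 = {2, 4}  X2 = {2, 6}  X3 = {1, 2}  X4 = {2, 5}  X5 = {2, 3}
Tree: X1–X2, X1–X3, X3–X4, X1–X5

Yes; width 1.

Checking the three conditions: (i) the bags cover all of {1, 2, 3, 4, 5, 6}; (ii) for each edge, some bag contains both endpoints; (iii) the bags containing any fixed vertex form a subtree. All hold, so the decomposition is valid with width 2 − 1 = 1.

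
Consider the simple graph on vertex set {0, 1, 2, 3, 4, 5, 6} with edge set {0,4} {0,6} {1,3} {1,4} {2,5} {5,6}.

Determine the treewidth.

1

A width-1 tree decomposition is:
Bags: B1 = {1, 3}  B2 = {1, 4}  B3 = {0, 4}  B4 = {0, 6}  B5 = {5, 6}  B6 = {2, 5}
Tree: B1–B2, B2–B3, B3–B4, B4–B5, B5–B6
The largest bag has 2 vertices, giving width 1; this decomposition certifies tw(G) ≤ 1. Since G has at least one edge (e.g. 3–1), it is not an edgeless graph, so tw(G) ≥ 1. The upper and lower bounds meet at 1, so that is the treewidth.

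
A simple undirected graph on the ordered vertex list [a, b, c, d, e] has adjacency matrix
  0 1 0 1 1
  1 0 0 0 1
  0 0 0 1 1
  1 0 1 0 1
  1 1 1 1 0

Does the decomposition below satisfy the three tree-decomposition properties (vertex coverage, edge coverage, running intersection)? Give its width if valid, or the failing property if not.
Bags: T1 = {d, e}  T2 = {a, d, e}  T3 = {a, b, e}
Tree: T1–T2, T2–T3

A tree decomposition must satisfy three properties: every vertex lies in some bag; for every edge, both endpoints lie together in some bag; and for every vertex, the bags containing it form a connected subtree. Here vertex c appears in no bag, so the decomposition is invalid.

No — vertex c appears in no bag.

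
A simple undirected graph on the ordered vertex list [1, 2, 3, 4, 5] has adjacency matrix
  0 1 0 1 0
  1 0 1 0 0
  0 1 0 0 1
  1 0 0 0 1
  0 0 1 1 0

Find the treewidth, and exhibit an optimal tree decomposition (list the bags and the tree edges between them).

Treewidth 2.
Bags: B1 = {1, 2, 3}  B2 = {1, 3, 4}  B3 = {3, 4, 5}
Tree: B1–B2, B2–B3

Every bag has size at most 3, so the width is 3 − 1 = 2 and tw(G) ≤ 2. Since 3–2–1–4–5–3 is a cycle in G, G is not acyclic. Forests are exactly the graphs of treewidth ≤ 1, so tw(G) ≥ 2. Therefore the treewidth is 2.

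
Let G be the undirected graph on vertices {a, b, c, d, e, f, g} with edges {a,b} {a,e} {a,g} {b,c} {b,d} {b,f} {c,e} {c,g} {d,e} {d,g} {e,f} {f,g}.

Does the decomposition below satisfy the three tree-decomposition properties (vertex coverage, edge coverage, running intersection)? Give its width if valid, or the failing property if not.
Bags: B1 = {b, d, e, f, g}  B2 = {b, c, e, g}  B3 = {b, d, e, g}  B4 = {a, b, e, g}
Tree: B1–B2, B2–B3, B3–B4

A tree decomposition must satisfy three properties: every vertex lies in some bag; for every edge, both endpoints lie together in some bag; and for every vertex, the bags containing it form a connected subtree. Here bags containing vertex d are not connected in the tree, so the decomposition is invalid.

No — bags containing vertex d are not connected in the tree.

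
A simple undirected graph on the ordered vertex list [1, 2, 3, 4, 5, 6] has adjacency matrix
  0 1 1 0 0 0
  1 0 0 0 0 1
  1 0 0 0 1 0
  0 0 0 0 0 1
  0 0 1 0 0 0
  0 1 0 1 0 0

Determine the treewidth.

A width-1 tree decomposition is:
Bags: B1 = {3, 5}  B2 = {1, 3}  B3 = {1, 2}  B4 = {2, 6}  B5 = {4, 6}
Tree: B1–B2, B2–B3, B3–B4, B4–B5
Every bag has size at most 2, so the width is 2 − 1 = 1 and tw(G) ≤ 1. Any graph with an edge has treewidth ≥ 1, and G has the edge 5–3. Hence tw(G) = 1 exactly.

1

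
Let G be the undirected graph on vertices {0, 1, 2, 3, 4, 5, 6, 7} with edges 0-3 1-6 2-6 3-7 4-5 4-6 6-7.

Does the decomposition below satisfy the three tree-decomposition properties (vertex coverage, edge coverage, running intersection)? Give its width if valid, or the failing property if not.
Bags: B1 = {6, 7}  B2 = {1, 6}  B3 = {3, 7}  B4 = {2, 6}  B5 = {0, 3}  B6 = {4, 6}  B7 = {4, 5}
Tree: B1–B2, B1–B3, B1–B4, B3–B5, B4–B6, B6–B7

Every vertex of G appears in some bag (union = {0, 1, 2, 3, 4, 5, 6, 7}); every edge is covered by a bag; and for each vertex v the set of bags containing v is connected in the bag tree. The decomposition is therefore valid. The largest bag has 2 vertices, so the width is 1.

Yes; width 1.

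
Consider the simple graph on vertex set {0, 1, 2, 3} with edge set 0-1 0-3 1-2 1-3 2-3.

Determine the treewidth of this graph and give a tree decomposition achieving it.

Treewidth 2.
One optimal decomposition is:
Bags: B1 = {1, 2, 3}  B2 = {0, 1, 3}
Tree: B1–B2

Each bag holds 3 vertices, so the decomposition has width 2, which upper-bounds the treewidth. For the lower bound, the 3 vertices {0, 1, 3} are pairwise adjacent, and any tree decomposition puts a clique entirely inside one bag — forcing width ≥ 2. Combining the bounds, tw(G) = 2.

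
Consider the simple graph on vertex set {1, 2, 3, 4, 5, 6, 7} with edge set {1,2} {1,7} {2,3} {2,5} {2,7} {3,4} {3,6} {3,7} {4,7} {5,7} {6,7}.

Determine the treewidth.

2

A width-2 tree decomposition is:
Bags: B1 = {2, 3, 7}  B2 = {3, 4, 7}  B3 = {2, 5, 7}  B4 = {1, 2, 7}  B5 = {3, 6, 7}
Tree: B1–B2, B1–B3, B3–B4, B1–B5
Each bag holds 3 vertices, so the decomposition has width 2, which upper-bounds the treewidth. On the other hand G contains the 3-clique {1, 2, 7}. A clique must lie in a single bag of any decomposition, so no decomposition can have width below 2. The upper and lower bounds meet at 2, so that is the treewidth.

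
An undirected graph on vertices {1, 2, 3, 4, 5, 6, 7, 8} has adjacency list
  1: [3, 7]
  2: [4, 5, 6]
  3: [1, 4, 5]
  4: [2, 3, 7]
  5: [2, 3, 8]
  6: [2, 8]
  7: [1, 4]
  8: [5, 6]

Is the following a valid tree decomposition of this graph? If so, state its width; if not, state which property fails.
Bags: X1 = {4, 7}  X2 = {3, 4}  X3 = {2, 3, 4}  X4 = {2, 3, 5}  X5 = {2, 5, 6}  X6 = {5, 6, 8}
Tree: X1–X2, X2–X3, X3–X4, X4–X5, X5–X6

No — vertex 1 appears in no bag.

A tree decomposition must satisfy three properties: every vertex lies in some bag; for every edge, both endpoints lie together in some bag; and for every vertex, the bags containing it form a connected subtree. Here vertex 1 appears in no bag, so the decomposition is invalid.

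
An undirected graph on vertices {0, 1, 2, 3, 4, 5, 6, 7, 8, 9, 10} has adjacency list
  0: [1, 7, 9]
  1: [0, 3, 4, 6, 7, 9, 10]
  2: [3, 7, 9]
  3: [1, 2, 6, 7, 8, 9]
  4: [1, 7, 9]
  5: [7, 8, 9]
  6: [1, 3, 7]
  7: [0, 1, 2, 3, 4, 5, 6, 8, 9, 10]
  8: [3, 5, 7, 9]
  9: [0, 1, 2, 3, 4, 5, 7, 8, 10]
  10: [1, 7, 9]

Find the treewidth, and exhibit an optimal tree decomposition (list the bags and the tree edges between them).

Every bag has size at most 4, so the width is 4 − 1 = 3 and tw(G) ≤ 3. On the other hand G contains the 4-clique {3, 7, 8, 9}. A clique must lie in a single bag of any decomposition, so no decomposition can have width below 3. Combining the bounds, tw(G) = 3.

Treewidth 3.
Bags: B1 = {1, 7, 9, 10}  B2 = {1, 3, 7, 9}  B3 = {1, 3, 6, 7}  B4 = {3, 7, 8, 9}  B5 = {1, 4, 7, 9}  B6 = {0, 1, 7, 9}  B7 = {5, 7, 8, 9}  B8 = {2, 3, 7, 9}
Tree: B1–B2, B2–B3, B2–B4, B1–B5, B2–B6, B4–B7, B2–B8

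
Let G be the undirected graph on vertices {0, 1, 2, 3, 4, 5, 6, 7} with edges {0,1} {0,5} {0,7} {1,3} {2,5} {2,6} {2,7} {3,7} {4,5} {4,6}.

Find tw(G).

A width-2 tree decomposition is:
Bags: B1 = {0, 1, 3}  B2 = {0, 3, 7}  B3 = {0, 5, 7}  B4 = {2, 5, 7}  B5 = {2, 4, 5}  B6 = {2, 4, 6}
Tree: B1–B2, B2–B3, B3–B4, B4–B5, B5–B6
Each bag holds 3 vertices, so the decomposition has width 2, which upper-bounds the treewidth. Since 1–3–7–0–1 is a cycle in G, G is not acyclic. Forests are exactly the graphs of treewidth ≤ 1, so tw(G) ≥ 2. The upper and lower bounds meet at 2, so that is the treewidth.

2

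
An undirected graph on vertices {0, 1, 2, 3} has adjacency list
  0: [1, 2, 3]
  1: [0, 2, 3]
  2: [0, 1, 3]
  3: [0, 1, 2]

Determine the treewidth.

3

A width-3 tree decomposition is:
Bags: B1 = {0, 1, 2, 3}
Tree: (single bag)
A single bag containing all 4 vertices is trivially a valid decomposition of width 3. Conversely, {0, 1, 2, 3} is a clique of size 4, and the vertices of any clique must share a bag in every tree decomposition; so some bag has ≥ 4 vertices and tw(G) ≥ 3. Combining the bounds, tw(G) = 3.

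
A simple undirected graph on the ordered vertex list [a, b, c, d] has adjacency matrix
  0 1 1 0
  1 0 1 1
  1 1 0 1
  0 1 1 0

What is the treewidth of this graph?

2

A width-2 tree decomposition is:
Bags: B1 = {a, b, c}  B2 = {b, c, d}
Tree: B1–B2
Each bag holds 3 vertices, so the decomposition has width 2, which upper-bounds the treewidth. On the other hand G contains the 3-clique {b, c, d}. A clique must lie in a single bag of any decomposition, so no decomposition can have width below 2. Combining the bounds, tw(G) = 2.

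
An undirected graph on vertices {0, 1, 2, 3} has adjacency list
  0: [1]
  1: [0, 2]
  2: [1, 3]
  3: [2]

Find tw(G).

A width-1 tree decomposition is:
Bags: B1 = {2, 3}  B2 = {1, 2}  B3 = {0, 1}
Tree: B1–B2, B2–B3
Every bag has size at most 2, so the width is 2 − 1 = 1 and tw(G) ≤ 1. G has an edge, so its treewidth is at least 1. Therefore the treewidth is 1.

1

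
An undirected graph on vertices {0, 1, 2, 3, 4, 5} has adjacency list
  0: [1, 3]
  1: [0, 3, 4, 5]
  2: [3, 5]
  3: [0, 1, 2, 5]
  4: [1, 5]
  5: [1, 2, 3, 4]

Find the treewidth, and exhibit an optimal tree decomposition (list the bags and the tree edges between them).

Treewidth 2.
One optimal decomposition is:
Bags: B1 = {1, 3, 5}  B2 = {0, 1, 3}  B3 = {2, 3, 5}  B4 = {1, 4, 5}
Tree: B1–B2, B1–B3, B1–B4

The largest bag has 3 vertices, giving width 2; this decomposition certifies tw(G) ≤ 2. On the other hand G contains the 3-clique {0, 1, 3}. A clique must lie in a single bag of any decomposition, so no decomposition can have width below 2. Hence tw(G) = 2 exactly.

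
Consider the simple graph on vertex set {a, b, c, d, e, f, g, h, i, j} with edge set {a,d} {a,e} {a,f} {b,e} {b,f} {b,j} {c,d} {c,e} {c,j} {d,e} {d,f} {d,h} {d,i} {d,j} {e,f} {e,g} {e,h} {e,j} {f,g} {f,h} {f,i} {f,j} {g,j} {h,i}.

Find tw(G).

3

A width-3 tree decomposition is:
Bags: B1 = {d, e, f, j}  B2 = {d, e, f, h}  B3 = {c, d, e, j}  B4 = {e, f, g, j}  B5 = {a, d, e, f}  B6 = {b, e, f, j}  B7 = {d, f, h, i}
Tree: B1–B2, B1–B3, B1–B4, B1–B5, B4–B6, B2–B7
The largest bag has 4 vertices, giving width 3; this decomposition certifies tw(G) ≤ 3. Conversely, {c, d, e, j} is a clique of size 4, and the vertices of any clique must share a bag in every tree decomposition; so some bag has ≥ 4 vertices and tw(G) ≥ 3. Combining the bounds, tw(G) = 3.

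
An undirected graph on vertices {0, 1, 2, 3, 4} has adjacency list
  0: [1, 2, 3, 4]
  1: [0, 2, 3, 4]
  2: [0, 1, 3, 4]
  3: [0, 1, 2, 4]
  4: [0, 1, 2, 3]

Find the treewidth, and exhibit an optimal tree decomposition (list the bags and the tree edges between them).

With just one bag of size 5, the width is 5 − 1 = 4, so tw(G) ≤ 4. Conversely, {0, 1, 2, 3, 4} is a clique of size 5, and the vertices of any clique must share a bag in every tree decomposition; so some bag has ≥ 5 vertices and tw(G) ≥ 4. The upper and lower bounds meet at 4, so that is the treewidth.

Treewidth 4.
One such decomposition:
Bags: B1 = {0, 1, 2, 3, 4}
Tree: (single bag)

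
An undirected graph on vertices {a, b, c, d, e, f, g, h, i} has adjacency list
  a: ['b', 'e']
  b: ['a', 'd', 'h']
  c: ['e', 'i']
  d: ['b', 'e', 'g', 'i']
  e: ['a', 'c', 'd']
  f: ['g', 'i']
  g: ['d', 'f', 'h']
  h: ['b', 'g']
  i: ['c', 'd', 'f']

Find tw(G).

A width-3 tree decomposition is:
Bags: B1 = {a, b, g, h}  B2 = {a, b, d, g}  B3 = {a, d, e, g}  B4 = {d, e, f, g}  B5 = {d, e, f, i}  B6 = {c, e, f, i}
Tree: B1–B2, B2–B3, B3–B4, B4–B5, B5–B6
The largest bag has 4 vertices, giving width 3; this decomposition certifies tw(G) ≤ 3. For the lower bound: the 4 vertex sets {a,b,h}, {g}, {d}, {c,e,f,i} are disjoint, each induces a connected subgraph, and every pair is joined by at least one edge of G. Contracting each set to a single vertex therefore yields K_{4} as a minor, and since treewidth is minor-monotone, tw(G) ≥ tw(K_{4}) = 3. The upper and lower bounds meet at 3, so that is the treewidth.

3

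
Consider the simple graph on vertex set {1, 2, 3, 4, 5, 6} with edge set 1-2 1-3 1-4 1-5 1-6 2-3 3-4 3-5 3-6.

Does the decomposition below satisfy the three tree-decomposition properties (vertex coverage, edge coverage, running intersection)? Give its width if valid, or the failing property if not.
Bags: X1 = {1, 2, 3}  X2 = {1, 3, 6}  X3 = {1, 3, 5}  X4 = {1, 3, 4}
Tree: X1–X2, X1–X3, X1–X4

Checking the three conditions: (i) the bags cover all of {1, 2, 3, 4, 5, 6}; (ii) for each edge, some bag contains both endpoints; (iii) the bags containing any fixed vertex form a subtree. All hold, so the decomposition is valid with width 3 − 1 = 2.

Yes; width 2.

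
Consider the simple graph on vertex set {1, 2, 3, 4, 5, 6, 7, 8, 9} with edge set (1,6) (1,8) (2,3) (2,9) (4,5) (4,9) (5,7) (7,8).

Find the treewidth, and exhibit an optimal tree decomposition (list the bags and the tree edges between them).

Every bag has size at most 2, so the width is 2 − 1 = 1 and tw(G) ≤ 1. Since G has at least one edge (e.g. 3–2), it is not an edgeless graph, so tw(G) ≥ 1. Therefore the treewidth is 1.

Treewidth 1.
Bags: B1 = {2, 3}  B2 = {2, 9}  B3 = {4, 9}  B4 = {4, 5}  B5 = {5, 7}  B6 = {7, 8}  B7 = {1, 8}  B8 = {1, 6}
Tree: B1–B2, B2–B3, B3–B4, B4–B5, B5–B6, B6–B7, B7–B8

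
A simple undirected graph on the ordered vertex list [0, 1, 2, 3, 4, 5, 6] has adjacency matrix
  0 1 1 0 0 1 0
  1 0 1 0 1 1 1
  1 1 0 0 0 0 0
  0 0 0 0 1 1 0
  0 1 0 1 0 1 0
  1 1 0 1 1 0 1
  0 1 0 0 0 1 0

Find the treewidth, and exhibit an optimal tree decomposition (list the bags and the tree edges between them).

The largest bag has 3 vertices, giving width 2; this decomposition certifies tw(G) ≤ 2. For the lower bound, the 3 vertices {0, 1, 2} are pairwise adjacent, and any tree decomposition puts a clique entirely inside one bag — forcing width ≥ 2. Therefore the treewidth is 2.

Treewidth 2.
Bags: B1 = {1, 4, 5}  B2 = {0, 1, 5}  B3 = {0, 1, 2}  B4 = {3, 4, 5}  B5 = {1, 5, 6}
Tree: B1–B2, B2–B3, B1–B4, B2–B5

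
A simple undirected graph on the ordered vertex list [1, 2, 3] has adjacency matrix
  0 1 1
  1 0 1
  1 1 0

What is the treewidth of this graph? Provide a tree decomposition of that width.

Treewidth 2.
One optimal decomposition is:
Bags: B1 = {1, 2, 3}
Tree: (single bag)

A single bag containing all 3 vertices is trivially a valid decomposition of width 2. For the lower bound, the 3 vertices {1, 2, 3} are pairwise adjacent, and any tree decomposition puts a clique entirely inside one bag — forcing width ≥ 2. Therefore the treewidth is 2.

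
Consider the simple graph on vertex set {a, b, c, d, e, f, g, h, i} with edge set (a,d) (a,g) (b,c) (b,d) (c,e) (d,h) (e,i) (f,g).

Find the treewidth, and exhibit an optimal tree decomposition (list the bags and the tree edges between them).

Each bag holds 2 vertices, so the decomposition has width 1, which upper-bounds the treewidth. Since G has at least one edge (e.g. d–a), it is not an edgeless graph, so tw(G) ≥ 1. Combining the bounds, tw(G) = 1.

Treewidth 1.
One such decomposition:
Bags: B1 = {a, d}  B2 = {b, d}  B3 = {a, g}  B4 = {d, h}  B5 = {b, c}  B6 = {c, e}  B7 = {e, i}  B8 = {f, g}
Tree: B1–B2, B1–B3, B1–B4, B2–B5, B5–B6, B6–B7, B3–B8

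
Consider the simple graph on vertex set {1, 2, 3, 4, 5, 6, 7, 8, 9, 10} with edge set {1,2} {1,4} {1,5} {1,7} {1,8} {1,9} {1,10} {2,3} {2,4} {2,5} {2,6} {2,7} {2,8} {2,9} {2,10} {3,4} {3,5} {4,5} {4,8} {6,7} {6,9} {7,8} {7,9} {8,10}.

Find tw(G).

3

A width-3 tree decomposition is:
Bags: B1 = {1, 2, 7, 8}  B2 = {1, 2, 4, 8}  B3 = {1, 2, 8, 10}  B4 = {1, 2, 7, 9}  B5 = {1, 2, 4, 5}  B6 = {2, 3, 4, 5}  B7 = {2, 6, 7, 9}
Tree: B1–B2, B2–B3, B1–B4, B2–B5, B5–B6, B4–B7
Every bag has size at most 4, so the width is 4 − 1 = 3 and tw(G) ≤ 3. For the lower bound, the 4 vertices {1, 2, 8, 10} are pairwise adjacent, and any tree decomposition puts a clique entirely inside one bag — forcing width ≥ 3. The upper and lower bounds meet at 3, so that is the treewidth.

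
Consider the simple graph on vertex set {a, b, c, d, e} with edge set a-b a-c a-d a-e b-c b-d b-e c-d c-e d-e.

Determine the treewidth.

A width-4 tree decomposition is:
Bags: B1 = {a, b, c, d, e}
Tree: (single bag)
With just one bag of size 5, the width is 5 − 1 = 4, so tw(G) ≤ 4. On the other hand G contains the 5-clique {a, b, c, d, e}. A clique must lie in a single bag of any decomposition, so no decomposition can have width below 4. The upper and lower bounds meet at 4, so that is the treewidth.

4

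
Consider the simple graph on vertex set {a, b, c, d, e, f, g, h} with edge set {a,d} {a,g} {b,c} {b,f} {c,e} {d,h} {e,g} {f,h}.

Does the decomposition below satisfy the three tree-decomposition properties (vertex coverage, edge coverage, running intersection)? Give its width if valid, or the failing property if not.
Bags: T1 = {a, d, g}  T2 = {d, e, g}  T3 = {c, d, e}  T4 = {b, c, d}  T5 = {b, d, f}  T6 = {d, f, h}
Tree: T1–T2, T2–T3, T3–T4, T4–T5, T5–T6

Vertex coverage: the bags together contain {a, b, c, d, e, f, g, h}, the full vertex set. Edge coverage: each edge of G has both endpoints in at least one bag. Running intersection: for every vertex, the bags containing it form a connected subtree. All three properties hold, so this is a valid tree decomposition of width max|bag| − 1 = 2, and hence tw(G) ≤ 2.

Yes; width 2.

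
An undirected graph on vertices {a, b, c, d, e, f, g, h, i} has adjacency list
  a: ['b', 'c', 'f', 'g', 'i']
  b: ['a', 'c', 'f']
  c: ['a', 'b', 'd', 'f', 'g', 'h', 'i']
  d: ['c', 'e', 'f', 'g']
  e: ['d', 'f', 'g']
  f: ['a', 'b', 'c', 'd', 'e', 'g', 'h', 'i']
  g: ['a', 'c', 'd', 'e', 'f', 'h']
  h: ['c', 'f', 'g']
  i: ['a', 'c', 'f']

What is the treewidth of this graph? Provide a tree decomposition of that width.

Each bag holds 4 vertices, so the decomposition has width 3, which upper-bounds the treewidth. On the other hand G contains the 4-clique {d, e, f, g}. A clique must lie in a single bag of any decomposition, so no decomposition can have width below 3. Combining the bounds, tw(G) = 3.

Treewidth 3.
One such decomposition:
Bags: B1 = {a, c, f, g}  B2 = {a, b, c, f}  B3 = {c, d, f, g}  B4 = {d, e, f, g}  B5 = {c, f, g, h}  B6 = {a, c, f, i}
Tree: B1–B2, B1–B3, B3–B4, B1–B5, B2–B6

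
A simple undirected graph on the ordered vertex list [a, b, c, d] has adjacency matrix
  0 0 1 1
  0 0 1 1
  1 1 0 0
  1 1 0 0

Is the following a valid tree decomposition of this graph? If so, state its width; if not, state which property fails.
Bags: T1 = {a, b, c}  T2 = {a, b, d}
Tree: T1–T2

Yes; width 2.

Checking the three conditions: (i) the bags cover all of {a, b, c, d}; (ii) for each edge, some bag contains both endpoints; (iii) the bags containing any fixed vertex form a subtree. All hold, so the decomposition is valid with width 3 − 1 = 2.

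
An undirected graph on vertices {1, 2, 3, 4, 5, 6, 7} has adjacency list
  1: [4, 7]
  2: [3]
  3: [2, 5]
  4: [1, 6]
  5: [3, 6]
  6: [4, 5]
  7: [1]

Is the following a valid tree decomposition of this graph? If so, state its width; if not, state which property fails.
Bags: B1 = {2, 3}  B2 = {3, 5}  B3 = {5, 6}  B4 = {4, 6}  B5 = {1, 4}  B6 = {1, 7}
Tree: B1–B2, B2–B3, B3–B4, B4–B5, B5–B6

Yes; width 1.

Vertex coverage: the bags together contain {1, 2, 3, 4, 5, 6, 7}, the full vertex set. Edge coverage: each edge of G has both endpoints in at least one bag. Running intersection: for every vertex, the bags containing it form a connected subtree. All three properties hold, so this is a valid tree decomposition of width max|bag| − 1 = 1, and hence tw(G) ≤ 1.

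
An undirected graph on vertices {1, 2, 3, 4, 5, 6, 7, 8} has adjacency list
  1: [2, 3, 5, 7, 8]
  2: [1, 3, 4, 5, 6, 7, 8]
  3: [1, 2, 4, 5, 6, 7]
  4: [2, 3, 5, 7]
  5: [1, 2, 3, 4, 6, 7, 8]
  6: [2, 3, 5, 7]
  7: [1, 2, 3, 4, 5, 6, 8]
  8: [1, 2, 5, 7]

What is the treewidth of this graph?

A width-4 tree decomposition is:
Bags: B1 = {1, 2, 3, 5, 7}  B2 = {2, 3, 4, 5, 7}  B3 = {2, 3, 5, 6, 7}  B4 = {1, 2, 5, 7, 8}
Tree: B1–B2, B1–B3, B1–B4
Every bag has size at most 5, so the width is 5 − 1 = 4 and tw(G) ≤ 4. For the lower bound, the 5 vertices {1, 2, 5, 7, 8} are pairwise adjacent, and any tree decomposition puts a clique entirely inside one bag — forcing width ≥ 4. Hence tw(G) = 4 exactly.

4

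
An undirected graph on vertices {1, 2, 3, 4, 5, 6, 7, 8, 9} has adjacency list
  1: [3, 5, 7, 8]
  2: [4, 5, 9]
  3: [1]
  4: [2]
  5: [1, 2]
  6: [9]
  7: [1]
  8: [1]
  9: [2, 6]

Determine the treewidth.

1

A width-1 tree decomposition is:
Bags: B1 = {1, 8}  B2 = {1, 5}  B3 = {2, 5}  B4 = {2, 9}  B5 = {2, 4}  B6 = {6, 9}  B7 = {1, 3}  B8 = {1, 7}
Tree: B1–B2, B2–B3, B3–B4, B4–B5, B4–B6, B1–B7, B2–B8
The largest bag has 2 vertices, giving width 1; this decomposition certifies tw(G) ≤ 1. Any graph with an edge has treewidth ≥ 1, and G has the edge 8–1. Hence tw(G) = 1 exactly.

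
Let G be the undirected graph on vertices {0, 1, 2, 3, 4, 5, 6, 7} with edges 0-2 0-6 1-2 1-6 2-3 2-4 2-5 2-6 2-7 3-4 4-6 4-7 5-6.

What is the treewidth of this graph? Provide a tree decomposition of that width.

Treewidth 2.
One optimal decomposition is:
Bags: B1 = {1, 2, 6}  B2 = {2, 4, 6}  B3 = {2, 3, 4}  B4 = {0, 2, 6}  B5 = {2, 5, 6}  B6 = {2, 4, 7}
Tree: B1–B2, B2–B3, B1–B4, B4–B5, B2–B6

Each bag holds 3 vertices, so the decomposition has width 2, which upper-bounds the treewidth. Conversely, {2, 3, 4} is a clique of size 3, and the vertices of any clique must share a bag in every tree decomposition; so some bag has ≥ 3 vertices and tw(G) ≥ 2. Therefore the treewidth is 2.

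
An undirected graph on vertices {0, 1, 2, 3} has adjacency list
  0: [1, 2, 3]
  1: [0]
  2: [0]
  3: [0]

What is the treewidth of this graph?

1

A width-1 tree decomposition is:
Bags: B1 = {0, 1}  B2 = {0, 3}  B3 = {0, 2}
Tree: B1–B2, B1–B3
Each bag holds 2 vertices, so the decomposition has width 1, which upper-bounds the treewidth. G has an edge, so its treewidth is at least 1. Therefore the treewidth is 1.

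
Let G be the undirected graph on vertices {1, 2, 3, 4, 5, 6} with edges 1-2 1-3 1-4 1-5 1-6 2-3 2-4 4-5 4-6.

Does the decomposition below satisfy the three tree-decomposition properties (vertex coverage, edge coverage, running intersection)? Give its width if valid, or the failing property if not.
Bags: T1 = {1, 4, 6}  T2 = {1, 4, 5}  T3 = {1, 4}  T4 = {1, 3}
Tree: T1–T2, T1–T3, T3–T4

No — vertex 2 appears in no bag.

A tree decomposition must satisfy three properties: every vertex lies in some bag; for every edge, both endpoints lie together in some bag; and for every vertex, the bags containing it form a connected subtree. Here vertex 2 appears in no bag, so the decomposition is invalid.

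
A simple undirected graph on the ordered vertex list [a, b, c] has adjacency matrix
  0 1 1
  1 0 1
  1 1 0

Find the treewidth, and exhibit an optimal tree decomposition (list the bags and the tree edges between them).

Treewidth 2.
Bags: B1 = {a, b, c}
Tree: (single bag)

A single bag containing all 3 vertices is trivially a valid decomposition of width 2. For the lower bound, the 3 vertices {a, b, c} are pairwise adjacent, and any tree decomposition puts a clique entirely inside one bag — forcing width ≥ 2. Combining the bounds, tw(G) = 2.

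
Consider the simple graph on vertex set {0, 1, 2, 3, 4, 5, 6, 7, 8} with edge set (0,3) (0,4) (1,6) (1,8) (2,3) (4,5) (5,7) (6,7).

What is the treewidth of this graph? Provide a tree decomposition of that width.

Every bag has size at most 2, so the width is 2 − 1 = 1 and tw(G) ≤ 1. G has an edge, so its treewidth is at least 1. Therefore the treewidth is 1.

Treewidth 1.
One optimal decomposition is:
Bags: B1 = {1, 8}  B2 = {1, 6}  B3 = {6, 7}  B4 = {5, 7}  B5 = {4, 5}  B6 = {0, 4}  B7 = {0, 3}  B8 = {2, 3}
Tree: B1–B2, B2–B3, B3–B4, B4–B5, B5–B6, B6–B7, B7–B8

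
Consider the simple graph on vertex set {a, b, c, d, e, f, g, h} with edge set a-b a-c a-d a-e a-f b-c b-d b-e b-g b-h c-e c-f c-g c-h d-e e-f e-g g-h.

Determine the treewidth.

A width-3 tree decomposition is:
Bags: B1 = {a, b, c, e}  B2 = {b, c, e, g}  B3 = {b, c, g, h}  B4 = {a, b, d, e}  B5 = {a, c, e, f}
Tree: B1–B2, B2–B3, B1–B4, B1–B5
Each bag holds 4 vertices, so the decomposition has width 3, which upper-bounds the treewidth. Conversely, {a, c, e, f} is a clique of size 4, and the vertices of any clique must share a bag in every tree decomposition; so some bag has ≥ 4 vertices and tw(G) ≥ 3. Combining the bounds, tw(G) = 3.

3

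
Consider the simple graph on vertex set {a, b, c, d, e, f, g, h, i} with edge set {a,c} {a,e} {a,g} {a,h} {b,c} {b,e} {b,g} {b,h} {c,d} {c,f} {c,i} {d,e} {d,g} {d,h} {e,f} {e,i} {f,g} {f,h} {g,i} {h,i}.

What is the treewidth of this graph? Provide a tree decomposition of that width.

Treewidth 4.
Bags: B1 = {a, c, e, g, h}  B2 = {c, e, f, g, h}  B3 = {b, c, e, g, h}  B4 = {c, e, g, h, i}  B5 = {c, d, e, g, h}
Tree: B1–B2, B2–B3, B3–B4, B4–B5

The largest bag has 5 vertices, giving width 4; this decomposition certifies tw(G) ≤ 4. For the lower bound: the 5 vertex sets {a,c}, {f,g}, {b,h}, {e}, {i} are disjoint, each induces a connected subgraph, and every pair is joined by at least one edge of G. Contracting each set to a single vertex therefore yields K_{5} as a minor, and since treewidth is minor-monotone, tw(G) ≥ tw(K_{5}) = 4. Hence tw(G) = 4 exactly.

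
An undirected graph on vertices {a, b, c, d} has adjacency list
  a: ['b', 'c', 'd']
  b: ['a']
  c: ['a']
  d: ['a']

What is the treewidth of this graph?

A width-1 tree decomposition is:
Bags: B1 = {a, c}  B2 = {a, d}  B3 = {a, b}
Tree: B1–B2, B1–B3
The largest bag has 2 vertices, giving width 1; this decomposition certifies tw(G) ≤ 1. Any graph with an edge has treewidth ≥ 1, and G has the edge a–c. Combining the bounds, tw(G) = 1.

1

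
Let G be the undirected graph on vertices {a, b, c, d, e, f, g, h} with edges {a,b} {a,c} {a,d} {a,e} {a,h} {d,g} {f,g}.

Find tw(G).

A width-1 tree decomposition is:
Bags: B1 = {a, d}  B2 = {a, c}  B3 = {a, h}  B4 = {a, e}  B5 = {d, g}  B6 = {a, b}  B7 = {f, g}
Tree: B1–B2, B2–B3, B2–B4, B1–B5, B4–B6, B5–B7
Each bag holds 2 vertices, so the decomposition has width 1, which upper-bounds the treewidth. G has an edge, so its treewidth is at least 1. Hence tw(G) = 1 exactly.

1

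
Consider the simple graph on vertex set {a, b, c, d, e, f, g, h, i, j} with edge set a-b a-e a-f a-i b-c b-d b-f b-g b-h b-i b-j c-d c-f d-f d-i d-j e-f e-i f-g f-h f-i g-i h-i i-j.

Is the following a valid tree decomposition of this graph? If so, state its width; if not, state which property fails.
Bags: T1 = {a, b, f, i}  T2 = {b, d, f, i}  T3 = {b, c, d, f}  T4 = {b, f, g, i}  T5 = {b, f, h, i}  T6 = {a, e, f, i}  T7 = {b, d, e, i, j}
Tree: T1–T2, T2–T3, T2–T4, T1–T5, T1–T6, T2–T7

No — bags containing vertex e are not connected in the tree.

A tree decomposition must satisfy three properties: every vertex lies in some bag; for every edge, both endpoints lie together in some bag; and for every vertex, the bags containing it form a connected subtree. Here bags containing vertex e are not connected in the tree, so the decomposition is invalid.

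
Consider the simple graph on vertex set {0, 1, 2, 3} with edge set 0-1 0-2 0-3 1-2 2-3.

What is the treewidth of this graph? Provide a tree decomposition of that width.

Treewidth 2.
One such decomposition:
Bags: B1 = {0, 2, 3}  B2 = {0, 1, 2}
Tree: B1–B2

The largest bag has 3 vertices, giving width 2; this decomposition certifies tw(G) ≤ 2. Conversely, {0, 1, 2} is a clique of size 3, and the vertices of any clique must share a bag in every tree decomposition; so some bag has ≥ 3 vertices and tw(G) ≥ 2. Therefore the treewidth is 2.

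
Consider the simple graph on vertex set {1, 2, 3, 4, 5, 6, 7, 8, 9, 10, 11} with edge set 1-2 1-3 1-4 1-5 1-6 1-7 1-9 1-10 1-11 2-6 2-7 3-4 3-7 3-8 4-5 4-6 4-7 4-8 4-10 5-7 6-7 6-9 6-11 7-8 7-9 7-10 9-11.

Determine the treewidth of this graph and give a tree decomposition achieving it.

The largest bag has 4 vertices, giving width 3; this decomposition certifies tw(G) ≤ 3. On the other hand G contains the 4-clique {3, 4, 7, 8}. A clique must lie in a single bag of any decomposition, so no decomposition can have width below 3. The upper and lower bounds meet at 3, so that is the treewidth.

Treewidth 3.
One such decomposition:
Bags: B1 = {1, 4, 6, 7}  B2 = {1, 4, 7, 10}  B3 = {1, 6, 7, 9}  B4 = {1, 3, 4, 7}  B5 = {3, 4, 7, 8}  B6 = {1, 2, 6, 7}  B7 = {1, 6, 9, 11}  B8 = {1, 4, 5, 7}
Tree: B1–B2, B1–B3, B1–B4, B4–B5, B3–B6, B3–B7, B4–B8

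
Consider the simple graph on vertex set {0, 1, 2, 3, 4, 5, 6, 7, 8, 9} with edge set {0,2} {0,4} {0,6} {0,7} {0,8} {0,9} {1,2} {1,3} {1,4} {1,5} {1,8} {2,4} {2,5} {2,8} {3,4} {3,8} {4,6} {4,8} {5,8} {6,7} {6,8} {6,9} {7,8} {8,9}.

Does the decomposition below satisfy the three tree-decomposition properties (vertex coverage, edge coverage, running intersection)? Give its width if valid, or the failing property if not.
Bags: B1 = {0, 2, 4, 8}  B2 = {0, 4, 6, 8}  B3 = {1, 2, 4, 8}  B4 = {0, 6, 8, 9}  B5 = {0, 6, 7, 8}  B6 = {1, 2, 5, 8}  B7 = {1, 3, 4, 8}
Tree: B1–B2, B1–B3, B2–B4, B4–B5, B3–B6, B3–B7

Yes; width 3.

Every vertex of G appears in some bag (union = {0, 1, 2, 3, 4, 5, 6, 7, 8, 9}); every edge is covered by a bag; and for each vertex v the set of bags containing v is connected in the bag tree. The decomposition is therefore valid. The largest bag has 4 vertices, so the width is 3.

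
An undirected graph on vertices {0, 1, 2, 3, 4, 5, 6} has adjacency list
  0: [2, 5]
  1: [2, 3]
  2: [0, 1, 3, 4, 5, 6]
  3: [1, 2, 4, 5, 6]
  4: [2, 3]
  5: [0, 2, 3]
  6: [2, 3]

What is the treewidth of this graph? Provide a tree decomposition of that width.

Treewidth 2.
Bags: B1 = {2, 3, 5}  B2 = {1, 2, 3}  B3 = {2, 3, 4}  B4 = {2, 3, 6}  B5 = {0, 2, 5}
Tree: B1–B2, B1–B3, B2–B4, B1–B5

Every bag has size at most 3, so the width is 3 − 1 = 2 and tw(G) ≤ 2. On the other hand G contains the 3-clique {0, 2, 5}. A clique must lie in a single bag of any decomposition, so no decomposition can have width below 2. Combining the bounds, tw(G) = 2.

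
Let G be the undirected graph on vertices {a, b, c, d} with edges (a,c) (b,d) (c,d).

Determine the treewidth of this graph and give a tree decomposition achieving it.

Treewidth 1.
One such decomposition:
Bags: B1 = {a, c}  B2 = {c, d}  B3 = {b, d}
Tree: B1–B2, B2–B3

The largest bag has 2 vertices, giving width 1; this decomposition certifies tw(G) ≤ 1. Any graph with an edge has treewidth ≥ 1, and G has the edge a–c. Combining the bounds, tw(G) = 1.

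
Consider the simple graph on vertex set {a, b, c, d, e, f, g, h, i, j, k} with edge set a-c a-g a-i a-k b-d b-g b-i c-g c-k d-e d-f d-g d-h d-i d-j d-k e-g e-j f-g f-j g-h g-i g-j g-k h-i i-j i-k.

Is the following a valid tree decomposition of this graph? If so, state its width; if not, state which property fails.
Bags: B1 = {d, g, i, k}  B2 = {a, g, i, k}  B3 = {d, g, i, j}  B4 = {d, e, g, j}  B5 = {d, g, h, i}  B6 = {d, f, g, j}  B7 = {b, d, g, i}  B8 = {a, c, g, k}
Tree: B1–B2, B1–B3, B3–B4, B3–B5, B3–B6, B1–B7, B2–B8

Checking the three conditions: (i) the bags cover all of {a, b, c, d, e, f, g, h, i, j, k}; (ii) for each edge, some bag contains both endpoints; (iii) the bags containing any fixed vertex form a subtree. All hold, so the decomposition is valid with width 4 − 1 = 3.

Yes; width 3.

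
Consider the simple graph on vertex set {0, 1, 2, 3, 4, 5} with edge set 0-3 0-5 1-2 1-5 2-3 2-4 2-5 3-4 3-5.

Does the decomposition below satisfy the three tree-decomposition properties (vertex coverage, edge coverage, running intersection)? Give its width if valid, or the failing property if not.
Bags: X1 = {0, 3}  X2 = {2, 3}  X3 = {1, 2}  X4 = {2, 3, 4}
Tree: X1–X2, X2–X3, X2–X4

A tree decomposition must satisfy three properties: every vertex lies in some bag; for every edge, both endpoints lie together in some bag; and for every vertex, the bags containing it form a connected subtree. Here vertex 5 appears in no bag, so the decomposition is invalid.

No — vertex 5 appears in no bag.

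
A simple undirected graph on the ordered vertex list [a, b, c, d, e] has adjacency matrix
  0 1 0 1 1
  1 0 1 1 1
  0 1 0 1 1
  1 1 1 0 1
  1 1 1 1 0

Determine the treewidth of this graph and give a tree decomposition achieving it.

Every bag has size at most 4, so the width is 4 − 1 = 3 and tw(G) ≤ 3. Conversely, {b, c, d, e} is a clique of size 4, and the vertices of any clique must share a bag in every tree decomposition; so some bag has ≥ 4 vertices and tw(G) ≥ 3. Therefore the treewidth is 3.

Treewidth 3.
One such decomposition:
Bags: B1 = {a, b, d, e}  B2 = {b, c, d, e}
Tree: B1–B2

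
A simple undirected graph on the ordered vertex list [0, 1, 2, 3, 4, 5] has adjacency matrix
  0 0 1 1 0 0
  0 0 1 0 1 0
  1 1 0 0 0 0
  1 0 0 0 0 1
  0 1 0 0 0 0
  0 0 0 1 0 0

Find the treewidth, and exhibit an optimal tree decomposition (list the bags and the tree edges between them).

Every bag has size at most 2, so the width is 2 − 1 = 1 and tw(G) ≤ 1. Any graph with an edge has treewidth ≥ 1, and G has the edge 3–5. Hence tw(G) = 1 exactly.

Treewidth 1.
One such decomposition:
Bags: B1 = {3, 5}  B2 = {0, 3}  B3 = {0, 2}  B4 = {1, 2}  B5 = {1, 4}
Tree: B1–B2, B2–B3, B3–B4, B4–B5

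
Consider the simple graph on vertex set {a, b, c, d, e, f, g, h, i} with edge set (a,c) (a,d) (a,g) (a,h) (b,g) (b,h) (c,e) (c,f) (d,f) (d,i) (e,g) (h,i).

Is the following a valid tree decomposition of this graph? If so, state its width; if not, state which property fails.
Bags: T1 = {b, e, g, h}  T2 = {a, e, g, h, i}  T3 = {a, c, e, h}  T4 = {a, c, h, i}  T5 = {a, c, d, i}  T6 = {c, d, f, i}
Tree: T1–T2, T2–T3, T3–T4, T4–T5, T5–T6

A tree decomposition must satisfy three properties: every vertex lies in some bag; for every edge, both endpoints lie together in some bag; and for every vertex, the bags containing it form a connected subtree. Here bags containing vertex i are not connected in the tree, so the decomposition is invalid.

No — bags containing vertex i are not connected in the tree.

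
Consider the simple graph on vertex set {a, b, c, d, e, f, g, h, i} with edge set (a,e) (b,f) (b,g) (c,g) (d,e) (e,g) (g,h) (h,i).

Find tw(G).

1

A width-1 tree decomposition is:
Bags: B1 = {h, i}  B2 = {g, h}  B3 = {e, g}  B4 = {b, g}  B5 = {a, e}  B6 = {c, g}  B7 = {d, e}  B8 = {b, f}
Tree: B1–B2, B2–B3, B3–B4, B3–B5, B4–B6, B5–B7, B4–B8
Each bag holds 2 vertices, so the decomposition has width 1, which upper-bounds the treewidth. G has an edge, so its treewidth is at least 1. Hence tw(G) = 1 exactly.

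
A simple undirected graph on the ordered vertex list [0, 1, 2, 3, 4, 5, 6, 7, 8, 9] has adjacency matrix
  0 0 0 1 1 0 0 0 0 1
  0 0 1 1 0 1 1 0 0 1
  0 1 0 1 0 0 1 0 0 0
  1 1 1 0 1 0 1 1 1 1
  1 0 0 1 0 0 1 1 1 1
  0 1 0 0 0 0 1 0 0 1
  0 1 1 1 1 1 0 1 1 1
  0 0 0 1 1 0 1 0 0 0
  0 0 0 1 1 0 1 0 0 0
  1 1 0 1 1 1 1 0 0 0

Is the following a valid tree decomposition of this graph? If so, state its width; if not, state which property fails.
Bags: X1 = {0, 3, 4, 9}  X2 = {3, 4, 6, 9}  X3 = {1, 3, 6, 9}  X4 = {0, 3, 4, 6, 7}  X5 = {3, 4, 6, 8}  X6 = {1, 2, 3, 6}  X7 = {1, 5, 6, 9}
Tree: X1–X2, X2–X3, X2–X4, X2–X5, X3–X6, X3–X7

A tree decomposition must satisfy three properties: every vertex lies in some bag; for every edge, both endpoints lie together in some bag; and for every vertex, the bags containing it form a connected subtree. Here bags containing vertex 0 are not connected in the tree, so the decomposition is invalid.

No — bags containing vertex 0 are not connected in the tree.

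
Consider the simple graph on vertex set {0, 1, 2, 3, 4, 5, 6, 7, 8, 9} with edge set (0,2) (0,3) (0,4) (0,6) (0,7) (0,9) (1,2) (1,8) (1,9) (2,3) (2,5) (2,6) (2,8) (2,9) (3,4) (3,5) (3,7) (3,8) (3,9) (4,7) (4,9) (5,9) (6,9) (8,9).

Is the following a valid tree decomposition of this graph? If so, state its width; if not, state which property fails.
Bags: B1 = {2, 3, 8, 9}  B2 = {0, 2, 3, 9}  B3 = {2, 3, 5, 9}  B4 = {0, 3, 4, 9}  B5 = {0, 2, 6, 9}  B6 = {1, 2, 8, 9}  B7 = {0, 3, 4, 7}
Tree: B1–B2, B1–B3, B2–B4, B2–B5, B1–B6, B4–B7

Every vertex of G appears in some bag (union = {0, 1, 2, 3, 4, 5, 6, 7, 8, 9}); every edge is covered by a bag; and for each vertex v the set of bags containing v is connected in the bag tree. The decomposition is therefore valid. The largest bag has 4 vertices, so the width is 3.

Yes; width 3.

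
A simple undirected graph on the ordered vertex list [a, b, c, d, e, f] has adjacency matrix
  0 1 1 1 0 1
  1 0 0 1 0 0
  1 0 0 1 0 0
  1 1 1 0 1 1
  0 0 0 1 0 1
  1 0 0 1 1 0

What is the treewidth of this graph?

A width-2 tree decomposition is:
Bags: B1 = {d, e, f}  B2 = {a, d, f}  B3 = {a, c, d}  B4 = {a, b, d}
Tree: B1–B2, B2–B3, B2–B4
Each bag holds 3 vertices, so the decomposition has width 2, which upper-bounds the treewidth. For the lower bound, the 3 vertices {d, e, f} are pairwise adjacent, and any tree decomposition puts a clique entirely inside one bag — forcing width ≥ 2. Therefore the treewidth is 2.

2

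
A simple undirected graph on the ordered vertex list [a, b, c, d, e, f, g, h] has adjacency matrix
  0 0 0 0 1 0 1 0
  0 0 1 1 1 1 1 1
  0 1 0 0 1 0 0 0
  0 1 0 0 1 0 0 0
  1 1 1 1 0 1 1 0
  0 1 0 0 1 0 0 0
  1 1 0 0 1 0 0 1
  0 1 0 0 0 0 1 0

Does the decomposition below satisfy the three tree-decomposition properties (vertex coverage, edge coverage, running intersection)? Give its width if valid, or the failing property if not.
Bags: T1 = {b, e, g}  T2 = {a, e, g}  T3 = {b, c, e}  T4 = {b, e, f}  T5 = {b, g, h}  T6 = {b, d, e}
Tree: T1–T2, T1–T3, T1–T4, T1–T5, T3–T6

Yes; width 2.

Vertex coverage: the bags together contain {a, b, c, d, e, f, g, h}, the full vertex set. Edge coverage: each edge of G has both endpoints in at least one bag. Running intersection: for every vertex, the bags containing it form a connected subtree. All three properties hold, so this is a valid tree decomposition of width max|bag| − 1 = 2, and hence tw(G) ≤ 2.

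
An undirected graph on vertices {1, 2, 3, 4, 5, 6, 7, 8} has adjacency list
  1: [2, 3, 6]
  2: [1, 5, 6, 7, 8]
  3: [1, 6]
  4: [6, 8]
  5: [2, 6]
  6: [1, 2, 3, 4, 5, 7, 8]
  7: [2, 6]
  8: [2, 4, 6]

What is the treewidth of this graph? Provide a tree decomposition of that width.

The largest bag has 3 vertices, giving width 2; this decomposition certifies tw(G) ≤ 2. On the other hand G contains the 3-clique {2, 6, 8}. A clique must lie in a single bag of any decomposition, so no decomposition can have width below 2. Combining the bounds, tw(G) = 2.

Treewidth 2.
Bags: B1 = {2, 6, 7}  B2 = {1, 2, 6}  B3 = {2, 6, 8}  B4 = {1, 3, 6}  B5 = {2, 5, 6}  B6 = {4, 6, 8}
Tree: B1–B2, B1–B3, B2–B4, B2–B5, B3–B6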